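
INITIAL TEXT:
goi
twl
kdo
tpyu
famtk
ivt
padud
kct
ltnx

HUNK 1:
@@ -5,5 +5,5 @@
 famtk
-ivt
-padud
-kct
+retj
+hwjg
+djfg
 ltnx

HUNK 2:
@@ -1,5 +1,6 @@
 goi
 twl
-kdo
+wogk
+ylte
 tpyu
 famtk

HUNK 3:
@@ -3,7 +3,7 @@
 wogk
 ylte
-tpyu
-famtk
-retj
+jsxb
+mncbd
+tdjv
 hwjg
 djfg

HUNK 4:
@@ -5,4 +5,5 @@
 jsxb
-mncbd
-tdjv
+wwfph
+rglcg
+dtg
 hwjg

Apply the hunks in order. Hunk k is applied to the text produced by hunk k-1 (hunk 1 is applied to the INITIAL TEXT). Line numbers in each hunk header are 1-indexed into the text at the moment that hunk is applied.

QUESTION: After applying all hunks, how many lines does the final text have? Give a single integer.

Hunk 1: at line 5 remove [ivt,padud,kct] add [retj,hwjg,djfg] -> 9 lines: goi twl kdo tpyu famtk retj hwjg djfg ltnx
Hunk 2: at line 1 remove [kdo] add [wogk,ylte] -> 10 lines: goi twl wogk ylte tpyu famtk retj hwjg djfg ltnx
Hunk 3: at line 3 remove [tpyu,famtk,retj] add [jsxb,mncbd,tdjv] -> 10 lines: goi twl wogk ylte jsxb mncbd tdjv hwjg djfg ltnx
Hunk 4: at line 5 remove [mncbd,tdjv] add [wwfph,rglcg,dtg] -> 11 lines: goi twl wogk ylte jsxb wwfph rglcg dtg hwjg djfg ltnx
Final line count: 11

Answer: 11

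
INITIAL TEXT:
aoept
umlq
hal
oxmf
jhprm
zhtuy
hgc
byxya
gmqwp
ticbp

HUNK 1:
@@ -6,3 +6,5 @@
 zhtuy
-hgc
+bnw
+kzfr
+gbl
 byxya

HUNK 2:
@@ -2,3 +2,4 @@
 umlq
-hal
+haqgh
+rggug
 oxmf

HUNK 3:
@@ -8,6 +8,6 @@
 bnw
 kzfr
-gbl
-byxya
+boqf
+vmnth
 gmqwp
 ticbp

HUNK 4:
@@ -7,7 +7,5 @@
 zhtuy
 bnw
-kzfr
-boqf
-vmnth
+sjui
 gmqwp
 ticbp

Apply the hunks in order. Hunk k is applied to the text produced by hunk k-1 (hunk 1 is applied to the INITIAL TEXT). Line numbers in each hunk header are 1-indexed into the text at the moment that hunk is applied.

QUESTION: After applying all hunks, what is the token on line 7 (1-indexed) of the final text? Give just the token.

Answer: zhtuy

Derivation:
Hunk 1: at line 6 remove [hgc] add [bnw,kzfr,gbl] -> 12 lines: aoept umlq hal oxmf jhprm zhtuy bnw kzfr gbl byxya gmqwp ticbp
Hunk 2: at line 2 remove [hal] add [haqgh,rggug] -> 13 lines: aoept umlq haqgh rggug oxmf jhprm zhtuy bnw kzfr gbl byxya gmqwp ticbp
Hunk 3: at line 8 remove [gbl,byxya] add [boqf,vmnth] -> 13 lines: aoept umlq haqgh rggug oxmf jhprm zhtuy bnw kzfr boqf vmnth gmqwp ticbp
Hunk 4: at line 7 remove [kzfr,boqf,vmnth] add [sjui] -> 11 lines: aoept umlq haqgh rggug oxmf jhprm zhtuy bnw sjui gmqwp ticbp
Final line 7: zhtuy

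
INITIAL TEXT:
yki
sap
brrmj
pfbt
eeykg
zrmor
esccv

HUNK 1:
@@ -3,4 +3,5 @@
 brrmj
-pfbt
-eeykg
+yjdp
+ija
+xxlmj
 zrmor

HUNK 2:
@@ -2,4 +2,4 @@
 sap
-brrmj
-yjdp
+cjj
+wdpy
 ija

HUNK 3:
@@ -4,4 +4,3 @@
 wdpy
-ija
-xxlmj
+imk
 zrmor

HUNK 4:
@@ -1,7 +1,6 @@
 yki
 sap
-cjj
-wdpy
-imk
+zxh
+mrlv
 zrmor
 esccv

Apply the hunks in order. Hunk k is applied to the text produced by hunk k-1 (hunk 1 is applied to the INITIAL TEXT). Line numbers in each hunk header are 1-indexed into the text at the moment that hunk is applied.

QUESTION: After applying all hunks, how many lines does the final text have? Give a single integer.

Hunk 1: at line 3 remove [pfbt,eeykg] add [yjdp,ija,xxlmj] -> 8 lines: yki sap brrmj yjdp ija xxlmj zrmor esccv
Hunk 2: at line 2 remove [brrmj,yjdp] add [cjj,wdpy] -> 8 lines: yki sap cjj wdpy ija xxlmj zrmor esccv
Hunk 3: at line 4 remove [ija,xxlmj] add [imk] -> 7 lines: yki sap cjj wdpy imk zrmor esccv
Hunk 4: at line 1 remove [cjj,wdpy,imk] add [zxh,mrlv] -> 6 lines: yki sap zxh mrlv zrmor esccv
Final line count: 6

Answer: 6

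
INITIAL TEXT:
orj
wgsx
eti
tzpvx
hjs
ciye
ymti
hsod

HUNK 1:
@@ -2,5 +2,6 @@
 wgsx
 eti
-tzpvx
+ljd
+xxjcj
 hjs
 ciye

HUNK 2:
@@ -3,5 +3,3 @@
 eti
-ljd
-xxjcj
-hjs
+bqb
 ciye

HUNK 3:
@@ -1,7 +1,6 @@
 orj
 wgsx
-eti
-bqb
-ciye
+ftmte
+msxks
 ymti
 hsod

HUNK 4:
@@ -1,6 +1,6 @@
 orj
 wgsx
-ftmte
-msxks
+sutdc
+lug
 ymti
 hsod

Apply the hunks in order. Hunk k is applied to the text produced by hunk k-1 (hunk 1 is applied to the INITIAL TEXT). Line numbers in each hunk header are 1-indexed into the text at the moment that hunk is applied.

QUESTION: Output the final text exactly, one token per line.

Answer: orj
wgsx
sutdc
lug
ymti
hsod

Derivation:
Hunk 1: at line 2 remove [tzpvx] add [ljd,xxjcj] -> 9 lines: orj wgsx eti ljd xxjcj hjs ciye ymti hsod
Hunk 2: at line 3 remove [ljd,xxjcj,hjs] add [bqb] -> 7 lines: orj wgsx eti bqb ciye ymti hsod
Hunk 3: at line 1 remove [eti,bqb,ciye] add [ftmte,msxks] -> 6 lines: orj wgsx ftmte msxks ymti hsod
Hunk 4: at line 1 remove [ftmte,msxks] add [sutdc,lug] -> 6 lines: orj wgsx sutdc lug ymti hsod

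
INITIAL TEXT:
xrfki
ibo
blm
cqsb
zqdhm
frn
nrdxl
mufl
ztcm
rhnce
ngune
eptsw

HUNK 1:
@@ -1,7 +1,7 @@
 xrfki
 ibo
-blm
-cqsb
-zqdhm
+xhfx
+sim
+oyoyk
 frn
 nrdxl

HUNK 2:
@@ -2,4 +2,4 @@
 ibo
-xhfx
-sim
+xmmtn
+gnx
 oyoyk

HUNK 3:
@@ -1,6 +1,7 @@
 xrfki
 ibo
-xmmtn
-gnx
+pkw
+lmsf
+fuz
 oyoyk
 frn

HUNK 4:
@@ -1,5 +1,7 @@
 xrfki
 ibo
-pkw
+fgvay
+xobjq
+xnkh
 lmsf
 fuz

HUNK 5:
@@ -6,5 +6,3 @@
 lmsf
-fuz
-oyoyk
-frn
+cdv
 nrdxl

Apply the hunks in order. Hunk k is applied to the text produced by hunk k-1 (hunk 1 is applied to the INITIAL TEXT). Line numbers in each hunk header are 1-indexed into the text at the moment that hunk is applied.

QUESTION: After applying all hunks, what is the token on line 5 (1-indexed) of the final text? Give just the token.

Hunk 1: at line 1 remove [blm,cqsb,zqdhm] add [xhfx,sim,oyoyk] -> 12 lines: xrfki ibo xhfx sim oyoyk frn nrdxl mufl ztcm rhnce ngune eptsw
Hunk 2: at line 2 remove [xhfx,sim] add [xmmtn,gnx] -> 12 lines: xrfki ibo xmmtn gnx oyoyk frn nrdxl mufl ztcm rhnce ngune eptsw
Hunk 3: at line 1 remove [xmmtn,gnx] add [pkw,lmsf,fuz] -> 13 lines: xrfki ibo pkw lmsf fuz oyoyk frn nrdxl mufl ztcm rhnce ngune eptsw
Hunk 4: at line 1 remove [pkw] add [fgvay,xobjq,xnkh] -> 15 lines: xrfki ibo fgvay xobjq xnkh lmsf fuz oyoyk frn nrdxl mufl ztcm rhnce ngune eptsw
Hunk 5: at line 6 remove [fuz,oyoyk,frn] add [cdv] -> 13 lines: xrfki ibo fgvay xobjq xnkh lmsf cdv nrdxl mufl ztcm rhnce ngune eptsw
Final line 5: xnkh

Answer: xnkh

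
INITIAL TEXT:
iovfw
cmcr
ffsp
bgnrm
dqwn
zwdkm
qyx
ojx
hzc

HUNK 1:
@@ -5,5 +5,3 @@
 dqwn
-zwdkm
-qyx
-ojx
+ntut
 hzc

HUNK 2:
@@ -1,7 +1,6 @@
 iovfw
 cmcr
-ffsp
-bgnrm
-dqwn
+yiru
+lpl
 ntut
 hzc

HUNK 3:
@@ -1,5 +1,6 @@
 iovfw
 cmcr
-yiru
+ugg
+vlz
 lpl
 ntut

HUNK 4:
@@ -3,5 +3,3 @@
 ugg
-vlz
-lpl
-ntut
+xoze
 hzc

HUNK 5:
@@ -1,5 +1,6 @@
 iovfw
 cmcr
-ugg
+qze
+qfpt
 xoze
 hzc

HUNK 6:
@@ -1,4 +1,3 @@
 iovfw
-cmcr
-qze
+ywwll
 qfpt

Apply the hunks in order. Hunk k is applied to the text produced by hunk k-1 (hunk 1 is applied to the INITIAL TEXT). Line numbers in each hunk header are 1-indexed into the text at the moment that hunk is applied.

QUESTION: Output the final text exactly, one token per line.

Hunk 1: at line 5 remove [zwdkm,qyx,ojx] add [ntut] -> 7 lines: iovfw cmcr ffsp bgnrm dqwn ntut hzc
Hunk 2: at line 1 remove [ffsp,bgnrm,dqwn] add [yiru,lpl] -> 6 lines: iovfw cmcr yiru lpl ntut hzc
Hunk 3: at line 1 remove [yiru] add [ugg,vlz] -> 7 lines: iovfw cmcr ugg vlz lpl ntut hzc
Hunk 4: at line 3 remove [vlz,lpl,ntut] add [xoze] -> 5 lines: iovfw cmcr ugg xoze hzc
Hunk 5: at line 1 remove [ugg] add [qze,qfpt] -> 6 lines: iovfw cmcr qze qfpt xoze hzc
Hunk 6: at line 1 remove [cmcr,qze] add [ywwll] -> 5 lines: iovfw ywwll qfpt xoze hzc

Answer: iovfw
ywwll
qfpt
xoze
hzc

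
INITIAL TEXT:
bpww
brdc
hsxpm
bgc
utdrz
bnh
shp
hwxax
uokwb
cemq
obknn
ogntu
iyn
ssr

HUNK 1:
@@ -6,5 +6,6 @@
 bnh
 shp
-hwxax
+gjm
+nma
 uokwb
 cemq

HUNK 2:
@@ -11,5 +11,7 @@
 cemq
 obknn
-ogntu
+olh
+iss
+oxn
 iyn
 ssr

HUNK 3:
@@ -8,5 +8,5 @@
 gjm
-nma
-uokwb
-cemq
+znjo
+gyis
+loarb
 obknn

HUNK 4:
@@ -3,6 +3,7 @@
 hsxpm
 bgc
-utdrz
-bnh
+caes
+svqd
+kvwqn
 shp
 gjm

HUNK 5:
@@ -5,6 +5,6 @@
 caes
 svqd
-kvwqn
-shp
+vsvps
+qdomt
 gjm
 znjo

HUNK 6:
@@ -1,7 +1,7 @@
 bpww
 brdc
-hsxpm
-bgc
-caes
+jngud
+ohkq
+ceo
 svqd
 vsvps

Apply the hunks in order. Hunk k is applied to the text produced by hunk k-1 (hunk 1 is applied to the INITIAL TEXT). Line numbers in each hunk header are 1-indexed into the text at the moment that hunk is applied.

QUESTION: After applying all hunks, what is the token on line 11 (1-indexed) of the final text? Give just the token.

Hunk 1: at line 6 remove [hwxax] add [gjm,nma] -> 15 lines: bpww brdc hsxpm bgc utdrz bnh shp gjm nma uokwb cemq obknn ogntu iyn ssr
Hunk 2: at line 11 remove [ogntu] add [olh,iss,oxn] -> 17 lines: bpww brdc hsxpm bgc utdrz bnh shp gjm nma uokwb cemq obknn olh iss oxn iyn ssr
Hunk 3: at line 8 remove [nma,uokwb,cemq] add [znjo,gyis,loarb] -> 17 lines: bpww brdc hsxpm bgc utdrz bnh shp gjm znjo gyis loarb obknn olh iss oxn iyn ssr
Hunk 4: at line 3 remove [utdrz,bnh] add [caes,svqd,kvwqn] -> 18 lines: bpww brdc hsxpm bgc caes svqd kvwqn shp gjm znjo gyis loarb obknn olh iss oxn iyn ssr
Hunk 5: at line 5 remove [kvwqn,shp] add [vsvps,qdomt] -> 18 lines: bpww brdc hsxpm bgc caes svqd vsvps qdomt gjm znjo gyis loarb obknn olh iss oxn iyn ssr
Hunk 6: at line 1 remove [hsxpm,bgc,caes] add [jngud,ohkq,ceo] -> 18 lines: bpww brdc jngud ohkq ceo svqd vsvps qdomt gjm znjo gyis loarb obknn olh iss oxn iyn ssr
Final line 11: gyis

Answer: gyis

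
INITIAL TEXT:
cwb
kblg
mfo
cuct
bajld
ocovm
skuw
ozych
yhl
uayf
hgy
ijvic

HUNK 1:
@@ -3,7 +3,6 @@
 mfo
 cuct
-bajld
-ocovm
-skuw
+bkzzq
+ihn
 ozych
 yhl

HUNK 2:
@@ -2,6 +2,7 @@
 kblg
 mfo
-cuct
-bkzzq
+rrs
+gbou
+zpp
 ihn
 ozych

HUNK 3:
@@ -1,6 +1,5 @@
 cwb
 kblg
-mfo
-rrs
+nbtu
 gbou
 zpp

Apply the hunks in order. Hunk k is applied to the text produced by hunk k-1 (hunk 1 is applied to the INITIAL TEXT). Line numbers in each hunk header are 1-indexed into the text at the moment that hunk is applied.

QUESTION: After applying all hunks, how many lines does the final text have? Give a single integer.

Hunk 1: at line 3 remove [bajld,ocovm,skuw] add [bkzzq,ihn] -> 11 lines: cwb kblg mfo cuct bkzzq ihn ozych yhl uayf hgy ijvic
Hunk 2: at line 2 remove [cuct,bkzzq] add [rrs,gbou,zpp] -> 12 lines: cwb kblg mfo rrs gbou zpp ihn ozych yhl uayf hgy ijvic
Hunk 3: at line 1 remove [mfo,rrs] add [nbtu] -> 11 lines: cwb kblg nbtu gbou zpp ihn ozych yhl uayf hgy ijvic
Final line count: 11

Answer: 11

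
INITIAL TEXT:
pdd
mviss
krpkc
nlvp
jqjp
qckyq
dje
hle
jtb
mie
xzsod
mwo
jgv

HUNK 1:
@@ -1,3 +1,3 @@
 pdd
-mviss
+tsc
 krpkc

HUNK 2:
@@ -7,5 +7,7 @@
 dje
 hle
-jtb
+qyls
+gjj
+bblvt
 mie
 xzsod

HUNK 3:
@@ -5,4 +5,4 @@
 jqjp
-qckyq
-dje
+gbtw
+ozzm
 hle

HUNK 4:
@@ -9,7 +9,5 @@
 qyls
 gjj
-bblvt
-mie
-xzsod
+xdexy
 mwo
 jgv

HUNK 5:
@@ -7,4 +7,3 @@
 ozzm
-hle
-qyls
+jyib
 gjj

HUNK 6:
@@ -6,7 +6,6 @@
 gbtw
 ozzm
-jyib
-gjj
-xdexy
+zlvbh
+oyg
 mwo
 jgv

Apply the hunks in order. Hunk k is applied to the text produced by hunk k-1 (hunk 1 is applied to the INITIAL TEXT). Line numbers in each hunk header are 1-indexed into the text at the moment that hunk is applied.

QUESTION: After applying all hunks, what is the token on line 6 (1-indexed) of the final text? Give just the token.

Answer: gbtw

Derivation:
Hunk 1: at line 1 remove [mviss] add [tsc] -> 13 lines: pdd tsc krpkc nlvp jqjp qckyq dje hle jtb mie xzsod mwo jgv
Hunk 2: at line 7 remove [jtb] add [qyls,gjj,bblvt] -> 15 lines: pdd tsc krpkc nlvp jqjp qckyq dje hle qyls gjj bblvt mie xzsod mwo jgv
Hunk 3: at line 5 remove [qckyq,dje] add [gbtw,ozzm] -> 15 lines: pdd tsc krpkc nlvp jqjp gbtw ozzm hle qyls gjj bblvt mie xzsod mwo jgv
Hunk 4: at line 9 remove [bblvt,mie,xzsod] add [xdexy] -> 13 lines: pdd tsc krpkc nlvp jqjp gbtw ozzm hle qyls gjj xdexy mwo jgv
Hunk 5: at line 7 remove [hle,qyls] add [jyib] -> 12 lines: pdd tsc krpkc nlvp jqjp gbtw ozzm jyib gjj xdexy mwo jgv
Hunk 6: at line 6 remove [jyib,gjj,xdexy] add [zlvbh,oyg] -> 11 lines: pdd tsc krpkc nlvp jqjp gbtw ozzm zlvbh oyg mwo jgv
Final line 6: gbtw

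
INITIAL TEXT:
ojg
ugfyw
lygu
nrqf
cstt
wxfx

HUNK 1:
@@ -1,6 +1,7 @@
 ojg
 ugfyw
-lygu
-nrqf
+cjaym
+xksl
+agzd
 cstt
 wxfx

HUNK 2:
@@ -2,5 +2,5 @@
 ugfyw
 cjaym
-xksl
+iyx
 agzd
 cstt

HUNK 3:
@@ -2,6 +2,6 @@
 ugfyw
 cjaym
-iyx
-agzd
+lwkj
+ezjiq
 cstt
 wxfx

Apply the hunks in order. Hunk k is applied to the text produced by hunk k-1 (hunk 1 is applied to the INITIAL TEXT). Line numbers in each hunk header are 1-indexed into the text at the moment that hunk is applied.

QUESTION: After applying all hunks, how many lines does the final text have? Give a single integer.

Answer: 7

Derivation:
Hunk 1: at line 1 remove [lygu,nrqf] add [cjaym,xksl,agzd] -> 7 lines: ojg ugfyw cjaym xksl agzd cstt wxfx
Hunk 2: at line 2 remove [xksl] add [iyx] -> 7 lines: ojg ugfyw cjaym iyx agzd cstt wxfx
Hunk 3: at line 2 remove [iyx,agzd] add [lwkj,ezjiq] -> 7 lines: ojg ugfyw cjaym lwkj ezjiq cstt wxfx
Final line count: 7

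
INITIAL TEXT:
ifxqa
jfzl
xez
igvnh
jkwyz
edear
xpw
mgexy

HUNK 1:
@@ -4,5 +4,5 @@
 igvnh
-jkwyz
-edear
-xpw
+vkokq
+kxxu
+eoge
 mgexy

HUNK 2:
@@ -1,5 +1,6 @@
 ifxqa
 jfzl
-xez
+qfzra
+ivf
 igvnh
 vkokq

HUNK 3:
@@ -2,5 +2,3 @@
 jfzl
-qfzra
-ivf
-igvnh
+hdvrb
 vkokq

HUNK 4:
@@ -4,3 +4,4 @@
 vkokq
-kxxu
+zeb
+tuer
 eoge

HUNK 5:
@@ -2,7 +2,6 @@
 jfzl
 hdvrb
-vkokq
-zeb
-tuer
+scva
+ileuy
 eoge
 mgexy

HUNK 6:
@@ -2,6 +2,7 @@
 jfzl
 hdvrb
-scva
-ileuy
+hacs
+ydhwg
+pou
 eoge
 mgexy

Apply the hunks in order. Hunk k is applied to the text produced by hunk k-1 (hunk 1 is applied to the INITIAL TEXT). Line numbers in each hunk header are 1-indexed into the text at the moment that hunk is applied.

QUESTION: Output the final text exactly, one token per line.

Answer: ifxqa
jfzl
hdvrb
hacs
ydhwg
pou
eoge
mgexy

Derivation:
Hunk 1: at line 4 remove [jkwyz,edear,xpw] add [vkokq,kxxu,eoge] -> 8 lines: ifxqa jfzl xez igvnh vkokq kxxu eoge mgexy
Hunk 2: at line 1 remove [xez] add [qfzra,ivf] -> 9 lines: ifxqa jfzl qfzra ivf igvnh vkokq kxxu eoge mgexy
Hunk 3: at line 2 remove [qfzra,ivf,igvnh] add [hdvrb] -> 7 lines: ifxqa jfzl hdvrb vkokq kxxu eoge mgexy
Hunk 4: at line 4 remove [kxxu] add [zeb,tuer] -> 8 lines: ifxqa jfzl hdvrb vkokq zeb tuer eoge mgexy
Hunk 5: at line 2 remove [vkokq,zeb,tuer] add [scva,ileuy] -> 7 lines: ifxqa jfzl hdvrb scva ileuy eoge mgexy
Hunk 6: at line 2 remove [scva,ileuy] add [hacs,ydhwg,pou] -> 8 lines: ifxqa jfzl hdvrb hacs ydhwg pou eoge mgexy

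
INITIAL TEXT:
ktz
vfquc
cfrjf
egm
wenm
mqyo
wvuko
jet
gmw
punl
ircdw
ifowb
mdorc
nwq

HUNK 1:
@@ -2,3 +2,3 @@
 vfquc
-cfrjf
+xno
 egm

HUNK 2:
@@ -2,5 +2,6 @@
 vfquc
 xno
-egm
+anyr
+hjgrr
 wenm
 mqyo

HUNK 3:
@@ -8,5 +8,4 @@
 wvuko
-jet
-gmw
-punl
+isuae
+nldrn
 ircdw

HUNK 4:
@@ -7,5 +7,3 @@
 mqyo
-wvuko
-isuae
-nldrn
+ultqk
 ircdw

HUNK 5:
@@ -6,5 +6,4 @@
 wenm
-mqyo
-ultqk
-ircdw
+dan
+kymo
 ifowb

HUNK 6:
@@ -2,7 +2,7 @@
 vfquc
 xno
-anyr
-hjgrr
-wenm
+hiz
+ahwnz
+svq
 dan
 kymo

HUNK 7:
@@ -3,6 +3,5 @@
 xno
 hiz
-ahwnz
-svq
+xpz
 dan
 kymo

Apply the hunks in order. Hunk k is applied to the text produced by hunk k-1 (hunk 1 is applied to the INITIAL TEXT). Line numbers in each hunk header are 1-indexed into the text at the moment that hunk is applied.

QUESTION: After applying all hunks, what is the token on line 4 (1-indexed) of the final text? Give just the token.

Answer: hiz

Derivation:
Hunk 1: at line 2 remove [cfrjf] add [xno] -> 14 lines: ktz vfquc xno egm wenm mqyo wvuko jet gmw punl ircdw ifowb mdorc nwq
Hunk 2: at line 2 remove [egm] add [anyr,hjgrr] -> 15 lines: ktz vfquc xno anyr hjgrr wenm mqyo wvuko jet gmw punl ircdw ifowb mdorc nwq
Hunk 3: at line 8 remove [jet,gmw,punl] add [isuae,nldrn] -> 14 lines: ktz vfquc xno anyr hjgrr wenm mqyo wvuko isuae nldrn ircdw ifowb mdorc nwq
Hunk 4: at line 7 remove [wvuko,isuae,nldrn] add [ultqk] -> 12 lines: ktz vfquc xno anyr hjgrr wenm mqyo ultqk ircdw ifowb mdorc nwq
Hunk 5: at line 6 remove [mqyo,ultqk,ircdw] add [dan,kymo] -> 11 lines: ktz vfquc xno anyr hjgrr wenm dan kymo ifowb mdorc nwq
Hunk 6: at line 2 remove [anyr,hjgrr,wenm] add [hiz,ahwnz,svq] -> 11 lines: ktz vfquc xno hiz ahwnz svq dan kymo ifowb mdorc nwq
Hunk 7: at line 3 remove [ahwnz,svq] add [xpz] -> 10 lines: ktz vfquc xno hiz xpz dan kymo ifowb mdorc nwq
Final line 4: hiz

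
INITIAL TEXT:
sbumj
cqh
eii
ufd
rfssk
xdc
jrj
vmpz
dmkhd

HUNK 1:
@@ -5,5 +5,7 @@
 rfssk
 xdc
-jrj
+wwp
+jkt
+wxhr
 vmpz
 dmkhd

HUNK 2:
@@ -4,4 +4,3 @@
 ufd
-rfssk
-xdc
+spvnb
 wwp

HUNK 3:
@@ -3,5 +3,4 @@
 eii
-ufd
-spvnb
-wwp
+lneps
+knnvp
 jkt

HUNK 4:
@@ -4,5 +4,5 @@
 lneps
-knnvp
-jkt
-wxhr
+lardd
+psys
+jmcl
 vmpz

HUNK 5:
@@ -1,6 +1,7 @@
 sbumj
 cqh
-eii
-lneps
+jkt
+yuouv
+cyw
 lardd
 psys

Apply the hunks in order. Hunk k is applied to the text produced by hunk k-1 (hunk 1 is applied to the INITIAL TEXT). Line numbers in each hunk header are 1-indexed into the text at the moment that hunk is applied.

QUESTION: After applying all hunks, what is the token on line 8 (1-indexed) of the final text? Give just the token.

Answer: jmcl

Derivation:
Hunk 1: at line 5 remove [jrj] add [wwp,jkt,wxhr] -> 11 lines: sbumj cqh eii ufd rfssk xdc wwp jkt wxhr vmpz dmkhd
Hunk 2: at line 4 remove [rfssk,xdc] add [spvnb] -> 10 lines: sbumj cqh eii ufd spvnb wwp jkt wxhr vmpz dmkhd
Hunk 3: at line 3 remove [ufd,spvnb,wwp] add [lneps,knnvp] -> 9 lines: sbumj cqh eii lneps knnvp jkt wxhr vmpz dmkhd
Hunk 4: at line 4 remove [knnvp,jkt,wxhr] add [lardd,psys,jmcl] -> 9 lines: sbumj cqh eii lneps lardd psys jmcl vmpz dmkhd
Hunk 5: at line 1 remove [eii,lneps] add [jkt,yuouv,cyw] -> 10 lines: sbumj cqh jkt yuouv cyw lardd psys jmcl vmpz dmkhd
Final line 8: jmcl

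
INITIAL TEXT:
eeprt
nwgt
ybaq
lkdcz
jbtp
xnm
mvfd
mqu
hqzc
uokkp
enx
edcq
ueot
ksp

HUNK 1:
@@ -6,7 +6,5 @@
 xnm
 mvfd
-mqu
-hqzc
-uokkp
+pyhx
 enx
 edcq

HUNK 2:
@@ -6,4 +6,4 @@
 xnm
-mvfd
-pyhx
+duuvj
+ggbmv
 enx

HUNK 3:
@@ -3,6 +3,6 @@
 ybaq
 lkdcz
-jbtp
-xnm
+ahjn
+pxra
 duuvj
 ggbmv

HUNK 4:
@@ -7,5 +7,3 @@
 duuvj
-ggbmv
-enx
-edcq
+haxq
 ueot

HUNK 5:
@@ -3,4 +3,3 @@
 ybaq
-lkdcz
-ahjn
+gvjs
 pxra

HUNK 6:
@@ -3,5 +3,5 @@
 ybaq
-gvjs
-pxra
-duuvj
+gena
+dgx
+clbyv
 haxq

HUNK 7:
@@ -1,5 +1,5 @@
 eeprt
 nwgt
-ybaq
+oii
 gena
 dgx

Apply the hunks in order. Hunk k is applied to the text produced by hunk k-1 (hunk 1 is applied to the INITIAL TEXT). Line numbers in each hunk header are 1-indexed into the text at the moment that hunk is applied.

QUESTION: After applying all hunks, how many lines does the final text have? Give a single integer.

Answer: 9

Derivation:
Hunk 1: at line 6 remove [mqu,hqzc,uokkp] add [pyhx] -> 12 lines: eeprt nwgt ybaq lkdcz jbtp xnm mvfd pyhx enx edcq ueot ksp
Hunk 2: at line 6 remove [mvfd,pyhx] add [duuvj,ggbmv] -> 12 lines: eeprt nwgt ybaq lkdcz jbtp xnm duuvj ggbmv enx edcq ueot ksp
Hunk 3: at line 3 remove [jbtp,xnm] add [ahjn,pxra] -> 12 lines: eeprt nwgt ybaq lkdcz ahjn pxra duuvj ggbmv enx edcq ueot ksp
Hunk 4: at line 7 remove [ggbmv,enx,edcq] add [haxq] -> 10 lines: eeprt nwgt ybaq lkdcz ahjn pxra duuvj haxq ueot ksp
Hunk 5: at line 3 remove [lkdcz,ahjn] add [gvjs] -> 9 lines: eeprt nwgt ybaq gvjs pxra duuvj haxq ueot ksp
Hunk 6: at line 3 remove [gvjs,pxra,duuvj] add [gena,dgx,clbyv] -> 9 lines: eeprt nwgt ybaq gena dgx clbyv haxq ueot ksp
Hunk 7: at line 1 remove [ybaq] add [oii] -> 9 lines: eeprt nwgt oii gena dgx clbyv haxq ueot ksp
Final line count: 9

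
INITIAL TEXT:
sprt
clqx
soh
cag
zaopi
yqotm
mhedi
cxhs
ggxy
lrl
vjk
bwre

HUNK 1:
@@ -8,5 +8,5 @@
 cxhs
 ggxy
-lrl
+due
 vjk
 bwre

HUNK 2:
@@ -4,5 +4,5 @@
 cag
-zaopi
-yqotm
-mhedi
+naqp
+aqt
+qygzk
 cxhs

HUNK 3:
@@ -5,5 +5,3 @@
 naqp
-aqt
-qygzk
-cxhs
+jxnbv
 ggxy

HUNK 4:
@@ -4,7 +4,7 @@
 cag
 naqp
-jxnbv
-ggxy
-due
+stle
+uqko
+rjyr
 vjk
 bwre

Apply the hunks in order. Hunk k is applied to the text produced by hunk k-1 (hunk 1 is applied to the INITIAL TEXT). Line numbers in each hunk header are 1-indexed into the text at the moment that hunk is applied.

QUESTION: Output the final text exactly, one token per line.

Answer: sprt
clqx
soh
cag
naqp
stle
uqko
rjyr
vjk
bwre

Derivation:
Hunk 1: at line 8 remove [lrl] add [due] -> 12 lines: sprt clqx soh cag zaopi yqotm mhedi cxhs ggxy due vjk bwre
Hunk 2: at line 4 remove [zaopi,yqotm,mhedi] add [naqp,aqt,qygzk] -> 12 lines: sprt clqx soh cag naqp aqt qygzk cxhs ggxy due vjk bwre
Hunk 3: at line 5 remove [aqt,qygzk,cxhs] add [jxnbv] -> 10 lines: sprt clqx soh cag naqp jxnbv ggxy due vjk bwre
Hunk 4: at line 4 remove [jxnbv,ggxy,due] add [stle,uqko,rjyr] -> 10 lines: sprt clqx soh cag naqp stle uqko rjyr vjk bwre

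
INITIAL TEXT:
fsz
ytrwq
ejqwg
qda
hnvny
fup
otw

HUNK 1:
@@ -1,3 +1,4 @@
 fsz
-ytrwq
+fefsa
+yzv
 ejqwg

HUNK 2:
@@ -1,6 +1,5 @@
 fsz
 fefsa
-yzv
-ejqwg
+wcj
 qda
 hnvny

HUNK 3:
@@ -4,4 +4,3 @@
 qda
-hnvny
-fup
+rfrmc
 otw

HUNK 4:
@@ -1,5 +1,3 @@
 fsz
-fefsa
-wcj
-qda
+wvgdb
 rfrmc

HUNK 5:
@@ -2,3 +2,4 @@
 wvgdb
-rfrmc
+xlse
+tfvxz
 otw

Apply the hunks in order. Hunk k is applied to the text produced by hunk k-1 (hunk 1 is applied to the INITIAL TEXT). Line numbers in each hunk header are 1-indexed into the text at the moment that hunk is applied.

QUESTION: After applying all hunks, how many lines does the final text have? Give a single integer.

Hunk 1: at line 1 remove [ytrwq] add [fefsa,yzv] -> 8 lines: fsz fefsa yzv ejqwg qda hnvny fup otw
Hunk 2: at line 1 remove [yzv,ejqwg] add [wcj] -> 7 lines: fsz fefsa wcj qda hnvny fup otw
Hunk 3: at line 4 remove [hnvny,fup] add [rfrmc] -> 6 lines: fsz fefsa wcj qda rfrmc otw
Hunk 4: at line 1 remove [fefsa,wcj,qda] add [wvgdb] -> 4 lines: fsz wvgdb rfrmc otw
Hunk 5: at line 2 remove [rfrmc] add [xlse,tfvxz] -> 5 lines: fsz wvgdb xlse tfvxz otw
Final line count: 5

Answer: 5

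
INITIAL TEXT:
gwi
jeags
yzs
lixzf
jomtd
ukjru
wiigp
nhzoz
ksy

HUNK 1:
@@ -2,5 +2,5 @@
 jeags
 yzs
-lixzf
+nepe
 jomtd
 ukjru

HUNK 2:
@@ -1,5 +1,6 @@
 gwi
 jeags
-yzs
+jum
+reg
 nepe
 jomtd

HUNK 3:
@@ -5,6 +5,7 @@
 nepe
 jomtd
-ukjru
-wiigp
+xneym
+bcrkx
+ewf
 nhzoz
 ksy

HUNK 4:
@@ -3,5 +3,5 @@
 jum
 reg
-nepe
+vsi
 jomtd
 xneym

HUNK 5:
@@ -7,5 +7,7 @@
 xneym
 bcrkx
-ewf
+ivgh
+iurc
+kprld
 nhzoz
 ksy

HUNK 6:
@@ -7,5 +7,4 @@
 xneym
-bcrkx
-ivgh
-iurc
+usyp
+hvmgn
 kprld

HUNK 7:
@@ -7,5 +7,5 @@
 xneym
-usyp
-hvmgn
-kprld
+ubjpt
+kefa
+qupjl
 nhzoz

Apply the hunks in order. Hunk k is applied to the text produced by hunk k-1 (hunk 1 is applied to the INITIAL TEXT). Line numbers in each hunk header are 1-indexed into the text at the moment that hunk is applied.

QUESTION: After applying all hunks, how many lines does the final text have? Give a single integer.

Hunk 1: at line 2 remove [lixzf] add [nepe] -> 9 lines: gwi jeags yzs nepe jomtd ukjru wiigp nhzoz ksy
Hunk 2: at line 1 remove [yzs] add [jum,reg] -> 10 lines: gwi jeags jum reg nepe jomtd ukjru wiigp nhzoz ksy
Hunk 3: at line 5 remove [ukjru,wiigp] add [xneym,bcrkx,ewf] -> 11 lines: gwi jeags jum reg nepe jomtd xneym bcrkx ewf nhzoz ksy
Hunk 4: at line 3 remove [nepe] add [vsi] -> 11 lines: gwi jeags jum reg vsi jomtd xneym bcrkx ewf nhzoz ksy
Hunk 5: at line 7 remove [ewf] add [ivgh,iurc,kprld] -> 13 lines: gwi jeags jum reg vsi jomtd xneym bcrkx ivgh iurc kprld nhzoz ksy
Hunk 6: at line 7 remove [bcrkx,ivgh,iurc] add [usyp,hvmgn] -> 12 lines: gwi jeags jum reg vsi jomtd xneym usyp hvmgn kprld nhzoz ksy
Hunk 7: at line 7 remove [usyp,hvmgn,kprld] add [ubjpt,kefa,qupjl] -> 12 lines: gwi jeags jum reg vsi jomtd xneym ubjpt kefa qupjl nhzoz ksy
Final line count: 12

Answer: 12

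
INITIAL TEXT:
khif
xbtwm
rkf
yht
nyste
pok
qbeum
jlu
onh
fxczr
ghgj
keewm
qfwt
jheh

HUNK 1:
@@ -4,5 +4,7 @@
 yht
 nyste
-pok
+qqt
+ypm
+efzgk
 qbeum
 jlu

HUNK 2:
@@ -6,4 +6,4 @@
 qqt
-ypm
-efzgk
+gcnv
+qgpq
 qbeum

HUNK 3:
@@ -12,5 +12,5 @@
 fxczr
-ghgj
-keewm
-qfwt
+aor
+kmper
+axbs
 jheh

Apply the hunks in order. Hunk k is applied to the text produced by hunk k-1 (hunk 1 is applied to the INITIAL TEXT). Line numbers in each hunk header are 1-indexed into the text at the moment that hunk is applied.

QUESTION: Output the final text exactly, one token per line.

Answer: khif
xbtwm
rkf
yht
nyste
qqt
gcnv
qgpq
qbeum
jlu
onh
fxczr
aor
kmper
axbs
jheh

Derivation:
Hunk 1: at line 4 remove [pok] add [qqt,ypm,efzgk] -> 16 lines: khif xbtwm rkf yht nyste qqt ypm efzgk qbeum jlu onh fxczr ghgj keewm qfwt jheh
Hunk 2: at line 6 remove [ypm,efzgk] add [gcnv,qgpq] -> 16 lines: khif xbtwm rkf yht nyste qqt gcnv qgpq qbeum jlu onh fxczr ghgj keewm qfwt jheh
Hunk 3: at line 12 remove [ghgj,keewm,qfwt] add [aor,kmper,axbs] -> 16 lines: khif xbtwm rkf yht nyste qqt gcnv qgpq qbeum jlu onh fxczr aor kmper axbs jheh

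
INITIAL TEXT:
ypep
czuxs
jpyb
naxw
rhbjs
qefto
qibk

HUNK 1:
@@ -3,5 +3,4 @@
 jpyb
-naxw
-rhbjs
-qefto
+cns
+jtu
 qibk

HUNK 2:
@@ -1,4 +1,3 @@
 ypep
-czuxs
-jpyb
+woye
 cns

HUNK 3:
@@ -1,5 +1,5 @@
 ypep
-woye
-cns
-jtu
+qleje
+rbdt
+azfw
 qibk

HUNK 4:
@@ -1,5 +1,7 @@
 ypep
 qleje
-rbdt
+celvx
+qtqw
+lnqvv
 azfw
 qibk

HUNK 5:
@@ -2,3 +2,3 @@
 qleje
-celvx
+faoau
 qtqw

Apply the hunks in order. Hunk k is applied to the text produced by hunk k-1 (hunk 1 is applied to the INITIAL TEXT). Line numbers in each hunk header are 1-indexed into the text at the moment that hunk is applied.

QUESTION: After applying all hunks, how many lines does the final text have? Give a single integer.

Hunk 1: at line 3 remove [naxw,rhbjs,qefto] add [cns,jtu] -> 6 lines: ypep czuxs jpyb cns jtu qibk
Hunk 2: at line 1 remove [czuxs,jpyb] add [woye] -> 5 lines: ypep woye cns jtu qibk
Hunk 3: at line 1 remove [woye,cns,jtu] add [qleje,rbdt,azfw] -> 5 lines: ypep qleje rbdt azfw qibk
Hunk 4: at line 1 remove [rbdt] add [celvx,qtqw,lnqvv] -> 7 lines: ypep qleje celvx qtqw lnqvv azfw qibk
Hunk 5: at line 2 remove [celvx] add [faoau] -> 7 lines: ypep qleje faoau qtqw lnqvv azfw qibk
Final line count: 7

Answer: 7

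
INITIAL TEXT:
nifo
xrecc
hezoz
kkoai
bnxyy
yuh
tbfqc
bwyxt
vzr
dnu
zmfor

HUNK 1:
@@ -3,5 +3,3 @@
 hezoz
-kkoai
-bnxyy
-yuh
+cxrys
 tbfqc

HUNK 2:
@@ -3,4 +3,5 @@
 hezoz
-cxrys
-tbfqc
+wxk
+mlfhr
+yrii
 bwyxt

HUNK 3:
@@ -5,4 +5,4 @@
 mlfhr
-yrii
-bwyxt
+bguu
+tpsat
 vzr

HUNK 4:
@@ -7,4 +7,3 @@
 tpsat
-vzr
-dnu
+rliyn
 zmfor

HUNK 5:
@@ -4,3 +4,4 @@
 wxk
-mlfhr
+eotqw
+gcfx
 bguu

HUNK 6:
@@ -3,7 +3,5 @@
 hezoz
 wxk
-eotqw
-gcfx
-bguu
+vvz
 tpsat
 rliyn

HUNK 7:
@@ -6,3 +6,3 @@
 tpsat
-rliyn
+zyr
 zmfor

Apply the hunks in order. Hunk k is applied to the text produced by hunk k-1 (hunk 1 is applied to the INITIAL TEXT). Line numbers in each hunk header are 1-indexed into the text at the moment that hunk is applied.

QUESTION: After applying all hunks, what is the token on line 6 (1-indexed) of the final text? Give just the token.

Hunk 1: at line 3 remove [kkoai,bnxyy,yuh] add [cxrys] -> 9 lines: nifo xrecc hezoz cxrys tbfqc bwyxt vzr dnu zmfor
Hunk 2: at line 3 remove [cxrys,tbfqc] add [wxk,mlfhr,yrii] -> 10 lines: nifo xrecc hezoz wxk mlfhr yrii bwyxt vzr dnu zmfor
Hunk 3: at line 5 remove [yrii,bwyxt] add [bguu,tpsat] -> 10 lines: nifo xrecc hezoz wxk mlfhr bguu tpsat vzr dnu zmfor
Hunk 4: at line 7 remove [vzr,dnu] add [rliyn] -> 9 lines: nifo xrecc hezoz wxk mlfhr bguu tpsat rliyn zmfor
Hunk 5: at line 4 remove [mlfhr] add [eotqw,gcfx] -> 10 lines: nifo xrecc hezoz wxk eotqw gcfx bguu tpsat rliyn zmfor
Hunk 6: at line 3 remove [eotqw,gcfx,bguu] add [vvz] -> 8 lines: nifo xrecc hezoz wxk vvz tpsat rliyn zmfor
Hunk 7: at line 6 remove [rliyn] add [zyr] -> 8 lines: nifo xrecc hezoz wxk vvz tpsat zyr zmfor
Final line 6: tpsat

Answer: tpsat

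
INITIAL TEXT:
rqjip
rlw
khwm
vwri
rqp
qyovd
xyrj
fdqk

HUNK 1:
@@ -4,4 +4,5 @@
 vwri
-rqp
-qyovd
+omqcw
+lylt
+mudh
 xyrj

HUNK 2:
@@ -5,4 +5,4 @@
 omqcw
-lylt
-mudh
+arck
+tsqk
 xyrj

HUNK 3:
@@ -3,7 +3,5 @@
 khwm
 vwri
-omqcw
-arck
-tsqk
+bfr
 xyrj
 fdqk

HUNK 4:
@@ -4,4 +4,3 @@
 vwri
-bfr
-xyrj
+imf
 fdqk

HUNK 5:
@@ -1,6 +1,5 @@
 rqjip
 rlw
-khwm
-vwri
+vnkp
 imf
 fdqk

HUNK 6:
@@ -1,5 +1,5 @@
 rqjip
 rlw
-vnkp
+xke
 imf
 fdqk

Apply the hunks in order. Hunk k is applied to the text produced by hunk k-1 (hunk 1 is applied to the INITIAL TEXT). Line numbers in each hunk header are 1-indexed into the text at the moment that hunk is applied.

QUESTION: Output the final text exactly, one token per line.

Answer: rqjip
rlw
xke
imf
fdqk

Derivation:
Hunk 1: at line 4 remove [rqp,qyovd] add [omqcw,lylt,mudh] -> 9 lines: rqjip rlw khwm vwri omqcw lylt mudh xyrj fdqk
Hunk 2: at line 5 remove [lylt,mudh] add [arck,tsqk] -> 9 lines: rqjip rlw khwm vwri omqcw arck tsqk xyrj fdqk
Hunk 3: at line 3 remove [omqcw,arck,tsqk] add [bfr] -> 7 lines: rqjip rlw khwm vwri bfr xyrj fdqk
Hunk 4: at line 4 remove [bfr,xyrj] add [imf] -> 6 lines: rqjip rlw khwm vwri imf fdqk
Hunk 5: at line 1 remove [khwm,vwri] add [vnkp] -> 5 lines: rqjip rlw vnkp imf fdqk
Hunk 6: at line 1 remove [vnkp] add [xke] -> 5 lines: rqjip rlw xke imf fdqk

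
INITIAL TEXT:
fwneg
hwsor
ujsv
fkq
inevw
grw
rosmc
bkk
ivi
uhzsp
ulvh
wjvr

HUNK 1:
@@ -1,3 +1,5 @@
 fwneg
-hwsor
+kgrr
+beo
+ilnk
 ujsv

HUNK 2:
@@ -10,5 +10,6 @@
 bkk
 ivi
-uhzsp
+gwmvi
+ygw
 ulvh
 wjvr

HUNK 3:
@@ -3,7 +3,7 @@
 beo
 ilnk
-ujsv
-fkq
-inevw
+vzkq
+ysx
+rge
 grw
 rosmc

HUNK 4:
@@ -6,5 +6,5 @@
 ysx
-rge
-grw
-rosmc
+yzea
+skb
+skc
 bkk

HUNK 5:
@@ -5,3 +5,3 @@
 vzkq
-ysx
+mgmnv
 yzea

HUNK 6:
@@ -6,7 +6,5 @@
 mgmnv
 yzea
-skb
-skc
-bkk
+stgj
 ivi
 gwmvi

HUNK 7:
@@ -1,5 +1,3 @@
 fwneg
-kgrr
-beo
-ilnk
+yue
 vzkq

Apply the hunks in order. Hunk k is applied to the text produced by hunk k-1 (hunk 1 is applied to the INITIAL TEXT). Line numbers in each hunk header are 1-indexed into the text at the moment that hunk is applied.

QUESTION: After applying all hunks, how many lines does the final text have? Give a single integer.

Hunk 1: at line 1 remove [hwsor] add [kgrr,beo,ilnk] -> 14 lines: fwneg kgrr beo ilnk ujsv fkq inevw grw rosmc bkk ivi uhzsp ulvh wjvr
Hunk 2: at line 10 remove [uhzsp] add [gwmvi,ygw] -> 15 lines: fwneg kgrr beo ilnk ujsv fkq inevw grw rosmc bkk ivi gwmvi ygw ulvh wjvr
Hunk 3: at line 3 remove [ujsv,fkq,inevw] add [vzkq,ysx,rge] -> 15 lines: fwneg kgrr beo ilnk vzkq ysx rge grw rosmc bkk ivi gwmvi ygw ulvh wjvr
Hunk 4: at line 6 remove [rge,grw,rosmc] add [yzea,skb,skc] -> 15 lines: fwneg kgrr beo ilnk vzkq ysx yzea skb skc bkk ivi gwmvi ygw ulvh wjvr
Hunk 5: at line 5 remove [ysx] add [mgmnv] -> 15 lines: fwneg kgrr beo ilnk vzkq mgmnv yzea skb skc bkk ivi gwmvi ygw ulvh wjvr
Hunk 6: at line 6 remove [skb,skc,bkk] add [stgj] -> 13 lines: fwneg kgrr beo ilnk vzkq mgmnv yzea stgj ivi gwmvi ygw ulvh wjvr
Hunk 7: at line 1 remove [kgrr,beo,ilnk] add [yue] -> 11 lines: fwneg yue vzkq mgmnv yzea stgj ivi gwmvi ygw ulvh wjvr
Final line count: 11

Answer: 11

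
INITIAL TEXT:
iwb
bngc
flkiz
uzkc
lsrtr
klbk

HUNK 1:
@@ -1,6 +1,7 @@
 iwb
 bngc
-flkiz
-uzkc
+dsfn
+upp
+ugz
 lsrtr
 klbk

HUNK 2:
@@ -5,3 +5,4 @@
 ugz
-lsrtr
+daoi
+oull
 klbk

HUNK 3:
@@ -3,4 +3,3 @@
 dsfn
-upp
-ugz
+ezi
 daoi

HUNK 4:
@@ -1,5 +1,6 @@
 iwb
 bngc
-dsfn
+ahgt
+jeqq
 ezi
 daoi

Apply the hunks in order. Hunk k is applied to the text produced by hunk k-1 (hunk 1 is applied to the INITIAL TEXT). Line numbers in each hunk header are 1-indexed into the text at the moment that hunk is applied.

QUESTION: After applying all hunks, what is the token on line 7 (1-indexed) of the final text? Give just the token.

Answer: oull

Derivation:
Hunk 1: at line 1 remove [flkiz,uzkc] add [dsfn,upp,ugz] -> 7 lines: iwb bngc dsfn upp ugz lsrtr klbk
Hunk 2: at line 5 remove [lsrtr] add [daoi,oull] -> 8 lines: iwb bngc dsfn upp ugz daoi oull klbk
Hunk 3: at line 3 remove [upp,ugz] add [ezi] -> 7 lines: iwb bngc dsfn ezi daoi oull klbk
Hunk 4: at line 1 remove [dsfn] add [ahgt,jeqq] -> 8 lines: iwb bngc ahgt jeqq ezi daoi oull klbk
Final line 7: oull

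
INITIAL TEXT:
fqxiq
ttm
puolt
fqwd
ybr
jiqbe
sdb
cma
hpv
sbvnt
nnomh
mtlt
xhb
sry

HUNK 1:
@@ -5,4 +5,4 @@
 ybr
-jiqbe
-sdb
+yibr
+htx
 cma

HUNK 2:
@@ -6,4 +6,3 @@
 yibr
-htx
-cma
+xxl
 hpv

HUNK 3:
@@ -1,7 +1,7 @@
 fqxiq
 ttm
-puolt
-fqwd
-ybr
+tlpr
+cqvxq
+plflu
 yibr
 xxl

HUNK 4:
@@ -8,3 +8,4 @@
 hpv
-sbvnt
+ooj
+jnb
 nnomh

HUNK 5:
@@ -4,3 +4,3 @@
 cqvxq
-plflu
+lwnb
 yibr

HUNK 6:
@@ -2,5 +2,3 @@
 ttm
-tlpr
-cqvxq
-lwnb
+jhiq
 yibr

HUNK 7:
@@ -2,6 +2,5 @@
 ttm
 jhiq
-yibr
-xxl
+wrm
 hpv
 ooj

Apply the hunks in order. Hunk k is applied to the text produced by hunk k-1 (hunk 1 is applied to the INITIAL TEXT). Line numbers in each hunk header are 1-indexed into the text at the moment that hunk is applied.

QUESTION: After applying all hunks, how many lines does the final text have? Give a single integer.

Hunk 1: at line 5 remove [jiqbe,sdb] add [yibr,htx] -> 14 lines: fqxiq ttm puolt fqwd ybr yibr htx cma hpv sbvnt nnomh mtlt xhb sry
Hunk 2: at line 6 remove [htx,cma] add [xxl] -> 13 lines: fqxiq ttm puolt fqwd ybr yibr xxl hpv sbvnt nnomh mtlt xhb sry
Hunk 3: at line 1 remove [puolt,fqwd,ybr] add [tlpr,cqvxq,plflu] -> 13 lines: fqxiq ttm tlpr cqvxq plflu yibr xxl hpv sbvnt nnomh mtlt xhb sry
Hunk 4: at line 8 remove [sbvnt] add [ooj,jnb] -> 14 lines: fqxiq ttm tlpr cqvxq plflu yibr xxl hpv ooj jnb nnomh mtlt xhb sry
Hunk 5: at line 4 remove [plflu] add [lwnb] -> 14 lines: fqxiq ttm tlpr cqvxq lwnb yibr xxl hpv ooj jnb nnomh mtlt xhb sry
Hunk 6: at line 2 remove [tlpr,cqvxq,lwnb] add [jhiq] -> 12 lines: fqxiq ttm jhiq yibr xxl hpv ooj jnb nnomh mtlt xhb sry
Hunk 7: at line 2 remove [yibr,xxl] add [wrm] -> 11 lines: fqxiq ttm jhiq wrm hpv ooj jnb nnomh mtlt xhb sry
Final line count: 11

Answer: 11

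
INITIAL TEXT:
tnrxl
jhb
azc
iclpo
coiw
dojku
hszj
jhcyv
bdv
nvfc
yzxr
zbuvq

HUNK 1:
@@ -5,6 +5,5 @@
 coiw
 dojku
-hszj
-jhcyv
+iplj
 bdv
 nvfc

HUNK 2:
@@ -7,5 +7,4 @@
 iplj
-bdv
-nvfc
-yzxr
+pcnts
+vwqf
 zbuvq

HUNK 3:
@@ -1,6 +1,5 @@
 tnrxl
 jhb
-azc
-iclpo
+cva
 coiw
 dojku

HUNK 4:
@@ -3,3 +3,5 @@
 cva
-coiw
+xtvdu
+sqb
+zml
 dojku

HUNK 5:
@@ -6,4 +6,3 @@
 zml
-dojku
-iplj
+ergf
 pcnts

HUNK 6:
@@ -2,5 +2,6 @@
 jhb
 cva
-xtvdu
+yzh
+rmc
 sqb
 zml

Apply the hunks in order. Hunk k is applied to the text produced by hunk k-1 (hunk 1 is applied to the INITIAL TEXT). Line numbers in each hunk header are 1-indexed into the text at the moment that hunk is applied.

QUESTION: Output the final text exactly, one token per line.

Answer: tnrxl
jhb
cva
yzh
rmc
sqb
zml
ergf
pcnts
vwqf
zbuvq

Derivation:
Hunk 1: at line 5 remove [hszj,jhcyv] add [iplj] -> 11 lines: tnrxl jhb azc iclpo coiw dojku iplj bdv nvfc yzxr zbuvq
Hunk 2: at line 7 remove [bdv,nvfc,yzxr] add [pcnts,vwqf] -> 10 lines: tnrxl jhb azc iclpo coiw dojku iplj pcnts vwqf zbuvq
Hunk 3: at line 1 remove [azc,iclpo] add [cva] -> 9 lines: tnrxl jhb cva coiw dojku iplj pcnts vwqf zbuvq
Hunk 4: at line 3 remove [coiw] add [xtvdu,sqb,zml] -> 11 lines: tnrxl jhb cva xtvdu sqb zml dojku iplj pcnts vwqf zbuvq
Hunk 5: at line 6 remove [dojku,iplj] add [ergf] -> 10 lines: tnrxl jhb cva xtvdu sqb zml ergf pcnts vwqf zbuvq
Hunk 6: at line 2 remove [xtvdu] add [yzh,rmc] -> 11 lines: tnrxl jhb cva yzh rmc sqb zml ergf pcnts vwqf zbuvq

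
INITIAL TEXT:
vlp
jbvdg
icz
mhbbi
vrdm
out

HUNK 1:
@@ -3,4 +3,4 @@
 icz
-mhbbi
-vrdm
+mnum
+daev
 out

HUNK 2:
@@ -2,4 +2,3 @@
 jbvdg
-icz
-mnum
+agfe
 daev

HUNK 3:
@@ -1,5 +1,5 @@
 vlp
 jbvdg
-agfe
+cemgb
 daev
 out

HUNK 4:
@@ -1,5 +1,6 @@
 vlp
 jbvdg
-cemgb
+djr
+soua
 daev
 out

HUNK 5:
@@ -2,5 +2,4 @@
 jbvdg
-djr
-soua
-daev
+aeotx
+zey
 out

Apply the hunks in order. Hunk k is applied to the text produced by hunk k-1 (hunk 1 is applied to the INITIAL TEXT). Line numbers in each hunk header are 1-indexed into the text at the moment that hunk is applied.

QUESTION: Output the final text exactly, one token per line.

Hunk 1: at line 3 remove [mhbbi,vrdm] add [mnum,daev] -> 6 lines: vlp jbvdg icz mnum daev out
Hunk 2: at line 2 remove [icz,mnum] add [agfe] -> 5 lines: vlp jbvdg agfe daev out
Hunk 3: at line 1 remove [agfe] add [cemgb] -> 5 lines: vlp jbvdg cemgb daev out
Hunk 4: at line 1 remove [cemgb] add [djr,soua] -> 6 lines: vlp jbvdg djr soua daev out
Hunk 5: at line 2 remove [djr,soua,daev] add [aeotx,zey] -> 5 lines: vlp jbvdg aeotx zey out

Answer: vlp
jbvdg
aeotx
zey
out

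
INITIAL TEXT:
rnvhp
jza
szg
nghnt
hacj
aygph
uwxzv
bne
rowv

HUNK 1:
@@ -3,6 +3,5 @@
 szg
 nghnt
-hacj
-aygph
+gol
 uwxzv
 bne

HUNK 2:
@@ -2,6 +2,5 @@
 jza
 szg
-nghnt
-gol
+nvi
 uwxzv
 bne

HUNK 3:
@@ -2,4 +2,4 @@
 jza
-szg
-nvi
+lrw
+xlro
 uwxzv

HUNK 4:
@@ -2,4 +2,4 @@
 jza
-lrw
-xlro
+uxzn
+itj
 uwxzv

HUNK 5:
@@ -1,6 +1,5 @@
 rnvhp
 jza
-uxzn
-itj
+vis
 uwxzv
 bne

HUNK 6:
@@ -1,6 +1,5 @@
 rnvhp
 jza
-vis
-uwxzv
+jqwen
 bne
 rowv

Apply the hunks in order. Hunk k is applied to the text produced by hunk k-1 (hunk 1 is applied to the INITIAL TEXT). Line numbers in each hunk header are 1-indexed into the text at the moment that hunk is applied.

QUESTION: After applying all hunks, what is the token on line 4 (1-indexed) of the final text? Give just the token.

Answer: bne

Derivation:
Hunk 1: at line 3 remove [hacj,aygph] add [gol] -> 8 lines: rnvhp jza szg nghnt gol uwxzv bne rowv
Hunk 2: at line 2 remove [nghnt,gol] add [nvi] -> 7 lines: rnvhp jza szg nvi uwxzv bne rowv
Hunk 3: at line 2 remove [szg,nvi] add [lrw,xlro] -> 7 lines: rnvhp jza lrw xlro uwxzv bne rowv
Hunk 4: at line 2 remove [lrw,xlro] add [uxzn,itj] -> 7 lines: rnvhp jza uxzn itj uwxzv bne rowv
Hunk 5: at line 1 remove [uxzn,itj] add [vis] -> 6 lines: rnvhp jza vis uwxzv bne rowv
Hunk 6: at line 1 remove [vis,uwxzv] add [jqwen] -> 5 lines: rnvhp jza jqwen bne rowv
Final line 4: bne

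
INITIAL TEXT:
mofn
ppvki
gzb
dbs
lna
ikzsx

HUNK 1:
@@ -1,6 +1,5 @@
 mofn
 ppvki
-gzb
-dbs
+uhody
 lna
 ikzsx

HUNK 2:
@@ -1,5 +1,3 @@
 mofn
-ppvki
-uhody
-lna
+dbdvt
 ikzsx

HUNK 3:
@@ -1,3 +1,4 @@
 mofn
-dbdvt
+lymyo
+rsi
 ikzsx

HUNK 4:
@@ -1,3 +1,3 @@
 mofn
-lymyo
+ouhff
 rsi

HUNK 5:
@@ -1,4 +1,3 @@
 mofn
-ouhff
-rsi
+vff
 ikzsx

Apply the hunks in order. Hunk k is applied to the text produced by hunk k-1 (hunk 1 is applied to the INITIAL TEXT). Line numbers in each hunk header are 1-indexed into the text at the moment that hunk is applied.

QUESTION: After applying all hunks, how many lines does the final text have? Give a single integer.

Answer: 3

Derivation:
Hunk 1: at line 1 remove [gzb,dbs] add [uhody] -> 5 lines: mofn ppvki uhody lna ikzsx
Hunk 2: at line 1 remove [ppvki,uhody,lna] add [dbdvt] -> 3 lines: mofn dbdvt ikzsx
Hunk 3: at line 1 remove [dbdvt] add [lymyo,rsi] -> 4 lines: mofn lymyo rsi ikzsx
Hunk 4: at line 1 remove [lymyo] add [ouhff] -> 4 lines: mofn ouhff rsi ikzsx
Hunk 5: at line 1 remove [ouhff,rsi] add [vff] -> 3 lines: mofn vff ikzsx
Final line count: 3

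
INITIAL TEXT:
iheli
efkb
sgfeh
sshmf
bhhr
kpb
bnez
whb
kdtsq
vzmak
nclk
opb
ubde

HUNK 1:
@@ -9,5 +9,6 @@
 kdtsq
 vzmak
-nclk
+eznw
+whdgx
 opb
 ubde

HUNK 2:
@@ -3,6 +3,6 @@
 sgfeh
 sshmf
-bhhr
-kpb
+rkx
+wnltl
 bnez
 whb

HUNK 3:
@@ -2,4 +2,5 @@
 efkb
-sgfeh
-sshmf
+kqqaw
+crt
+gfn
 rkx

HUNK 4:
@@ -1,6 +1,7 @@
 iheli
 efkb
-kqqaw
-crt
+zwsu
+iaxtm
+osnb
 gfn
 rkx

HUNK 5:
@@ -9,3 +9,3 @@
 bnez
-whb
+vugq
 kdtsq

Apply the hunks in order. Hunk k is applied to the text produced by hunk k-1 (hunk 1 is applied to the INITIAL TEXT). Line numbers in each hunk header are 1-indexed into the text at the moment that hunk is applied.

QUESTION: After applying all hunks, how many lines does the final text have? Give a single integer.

Answer: 16

Derivation:
Hunk 1: at line 9 remove [nclk] add [eznw,whdgx] -> 14 lines: iheli efkb sgfeh sshmf bhhr kpb bnez whb kdtsq vzmak eznw whdgx opb ubde
Hunk 2: at line 3 remove [bhhr,kpb] add [rkx,wnltl] -> 14 lines: iheli efkb sgfeh sshmf rkx wnltl bnez whb kdtsq vzmak eznw whdgx opb ubde
Hunk 3: at line 2 remove [sgfeh,sshmf] add [kqqaw,crt,gfn] -> 15 lines: iheli efkb kqqaw crt gfn rkx wnltl bnez whb kdtsq vzmak eznw whdgx opb ubde
Hunk 4: at line 1 remove [kqqaw,crt] add [zwsu,iaxtm,osnb] -> 16 lines: iheli efkb zwsu iaxtm osnb gfn rkx wnltl bnez whb kdtsq vzmak eznw whdgx opb ubde
Hunk 5: at line 9 remove [whb] add [vugq] -> 16 lines: iheli efkb zwsu iaxtm osnb gfn rkx wnltl bnez vugq kdtsq vzmak eznw whdgx opb ubde
Final line count: 16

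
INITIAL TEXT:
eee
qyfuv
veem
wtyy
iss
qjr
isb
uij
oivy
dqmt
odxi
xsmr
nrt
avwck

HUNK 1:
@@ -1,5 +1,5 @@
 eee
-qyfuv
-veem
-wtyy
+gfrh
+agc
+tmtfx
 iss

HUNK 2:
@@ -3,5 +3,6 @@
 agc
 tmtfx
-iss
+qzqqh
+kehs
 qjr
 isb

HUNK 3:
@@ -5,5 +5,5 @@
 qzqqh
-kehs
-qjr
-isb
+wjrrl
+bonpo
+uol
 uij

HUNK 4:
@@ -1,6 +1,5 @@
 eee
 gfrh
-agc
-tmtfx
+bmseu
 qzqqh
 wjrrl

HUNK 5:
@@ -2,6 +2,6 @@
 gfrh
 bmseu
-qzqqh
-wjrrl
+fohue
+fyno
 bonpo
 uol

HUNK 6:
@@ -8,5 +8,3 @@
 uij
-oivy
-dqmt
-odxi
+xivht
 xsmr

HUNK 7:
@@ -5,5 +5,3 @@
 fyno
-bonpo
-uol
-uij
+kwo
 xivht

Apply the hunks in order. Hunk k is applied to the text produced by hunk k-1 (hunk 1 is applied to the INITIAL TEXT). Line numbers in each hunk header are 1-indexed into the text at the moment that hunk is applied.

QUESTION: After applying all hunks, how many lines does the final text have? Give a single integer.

Answer: 10

Derivation:
Hunk 1: at line 1 remove [qyfuv,veem,wtyy] add [gfrh,agc,tmtfx] -> 14 lines: eee gfrh agc tmtfx iss qjr isb uij oivy dqmt odxi xsmr nrt avwck
Hunk 2: at line 3 remove [iss] add [qzqqh,kehs] -> 15 lines: eee gfrh agc tmtfx qzqqh kehs qjr isb uij oivy dqmt odxi xsmr nrt avwck
Hunk 3: at line 5 remove [kehs,qjr,isb] add [wjrrl,bonpo,uol] -> 15 lines: eee gfrh agc tmtfx qzqqh wjrrl bonpo uol uij oivy dqmt odxi xsmr nrt avwck
Hunk 4: at line 1 remove [agc,tmtfx] add [bmseu] -> 14 lines: eee gfrh bmseu qzqqh wjrrl bonpo uol uij oivy dqmt odxi xsmr nrt avwck
Hunk 5: at line 2 remove [qzqqh,wjrrl] add [fohue,fyno] -> 14 lines: eee gfrh bmseu fohue fyno bonpo uol uij oivy dqmt odxi xsmr nrt avwck
Hunk 6: at line 8 remove [oivy,dqmt,odxi] add [xivht] -> 12 lines: eee gfrh bmseu fohue fyno bonpo uol uij xivht xsmr nrt avwck
Hunk 7: at line 5 remove [bonpo,uol,uij] add [kwo] -> 10 lines: eee gfrh bmseu fohue fyno kwo xivht xsmr nrt avwck
Final line count: 10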